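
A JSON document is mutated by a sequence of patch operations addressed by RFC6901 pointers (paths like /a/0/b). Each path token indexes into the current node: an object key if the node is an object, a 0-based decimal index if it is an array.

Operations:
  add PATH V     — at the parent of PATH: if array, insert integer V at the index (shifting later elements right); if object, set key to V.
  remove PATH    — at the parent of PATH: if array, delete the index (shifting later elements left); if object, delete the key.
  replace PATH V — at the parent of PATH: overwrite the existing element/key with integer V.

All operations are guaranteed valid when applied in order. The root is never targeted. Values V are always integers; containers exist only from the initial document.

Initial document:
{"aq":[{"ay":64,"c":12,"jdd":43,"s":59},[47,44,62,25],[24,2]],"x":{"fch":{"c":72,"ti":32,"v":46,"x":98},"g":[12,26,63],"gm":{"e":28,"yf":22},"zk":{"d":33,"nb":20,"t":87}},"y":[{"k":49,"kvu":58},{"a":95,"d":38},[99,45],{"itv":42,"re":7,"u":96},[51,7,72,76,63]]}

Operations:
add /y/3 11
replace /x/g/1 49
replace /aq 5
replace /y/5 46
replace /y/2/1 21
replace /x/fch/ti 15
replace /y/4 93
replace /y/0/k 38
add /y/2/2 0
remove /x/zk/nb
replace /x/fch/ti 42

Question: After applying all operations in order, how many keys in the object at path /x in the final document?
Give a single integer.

After op 1 (add /y/3 11): {"aq":[{"ay":64,"c":12,"jdd":43,"s":59},[47,44,62,25],[24,2]],"x":{"fch":{"c":72,"ti":32,"v":46,"x":98},"g":[12,26,63],"gm":{"e":28,"yf":22},"zk":{"d":33,"nb":20,"t":87}},"y":[{"k":49,"kvu":58},{"a":95,"d":38},[99,45],11,{"itv":42,"re":7,"u":96},[51,7,72,76,63]]}
After op 2 (replace /x/g/1 49): {"aq":[{"ay":64,"c":12,"jdd":43,"s":59},[47,44,62,25],[24,2]],"x":{"fch":{"c":72,"ti":32,"v":46,"x":98},"g":[12,49,63],"gm":{"e":28,"yf":22},"zk":{"d":33,"nb":20,"t":87}},"y":[{"k":49,"kvu":58},{"a":95,"d":38},[99,45],11,{"itv":42,"re":7,"u":96},[51,7,72,76,63]]}
After op 3 (replace /aq 5): {"aq":5,"x":{"fch":{"c":72,"ti":32,"v":46,"x":98},"g":[12,49,63],"gm":{"e":28,"yf":22},"zk":{"d":33,"nb":20,"t":87}},"y":[{"k":49,"kvu":58},{"a":95,"d":38},[99,45],11,{"itv":42,"re":7,"u":96},[51,7,72,76,63]]}
After op 4 (replace /y/5 46): {"aq":5,"x":{"fch":{"c":72,"ti":32,"v":46,"x":98},"g":[12,49,63],"gm":{"e":28,"yf":22},"zk":{"d":33,"nb":20,"t":87}},"y":[{"k":49,"kvu":58},{"a":95,"d":38},[99,45],11,{"itv":42,"re":7,"u":96},46]}
After op 5 (replace /y/2/1 21): {"aq":5,"x":{"fch":{"c":72,"ti":32,"v":46,"x":98},"g":[12,49,63],"gm":{"e":28,"yf":22},"zk":{"d":33,"nb":20,"t":87}},"y":[{"k":49,"kvu":58},{"a":95,"d":38},[99,21],11,{"itv":42,"re":7,"u":96},46]}
After op 6 (replace /x/fch/ti 15): {"aq":5,"x":{"fch":{"c":72,"ti":15,"v":46,"x":98},"g":[12,49,63],"gm":{"e":28,"yf":22},"zk":{"d":33,"nb":20,"t":87}},"y":[{"k":49,"kvu":58},{"a":95,"d":38},[99,21],11,{"itv":42,"re":7,"u":96},46]}
After op 7 (replace /y/4 93): {"aq":5,"x":{"fch":{"c":72,"ti":15,"v":46,"x":98},"g":[12,49,63],"gm":{"e":28,"yf":22},"zk":{"d":33,"nb":20,"t":87}},"y":[{"k":49,"kvu":58},{"a":95,"d":38},[99,21],11,93,46]}
After op 8 (replace /y/0/k 38): {"aq":5,"x":{"fch":{"c":72,"ti":15,"v":46,"x":98},"g":[12,49,63],"gm":{"e":28,"yf":22},"zk":{"d":33,"nb":20,"t":87}},"y":[{"k":38,"kvu":58},{"a":95,"d":38},[99,21],11,93,46]}
After op 9 (add /y/2/2 0): {"aq":5,"x":{"fch":{"c":72,"ti":15,"v":46,"x":98},"g":[12,49,63],"gm":{"e":28,"yf":22},"zk":{"d":33,"nb":20,"t":87}},"y":[{"k":38,"kvu":58},{"a":95,"d":38},[99,21,0],11,93,46]}
After op 10 (remove /x/zk/nb): {"aq":5,"x":{"fch":{"c":72,"ti":15,"v":46,"x":98},"g":[12,49,63],"gm":{"e":28,"yf":22},"zk":{"d":33,"t":87}},"y":[{"k":38,"kvu":58},{"a":95,"d":38},[99,21,0],11,93,46]}
After op 11 (replace /x/fch/ti 42): {"aq":5,"x":{"fch":{"c":72,"ti":42,"v":46,"x":98},"g":[12,49,63],"gm":{"e":28,"yf":22},"zk":{"d":33,"t":87}},"y":[{"k":38,"kvu":58},{"a":95,"d":38},[99,21,0],11,93,46]}
Size at path /x: 4

Answer: 4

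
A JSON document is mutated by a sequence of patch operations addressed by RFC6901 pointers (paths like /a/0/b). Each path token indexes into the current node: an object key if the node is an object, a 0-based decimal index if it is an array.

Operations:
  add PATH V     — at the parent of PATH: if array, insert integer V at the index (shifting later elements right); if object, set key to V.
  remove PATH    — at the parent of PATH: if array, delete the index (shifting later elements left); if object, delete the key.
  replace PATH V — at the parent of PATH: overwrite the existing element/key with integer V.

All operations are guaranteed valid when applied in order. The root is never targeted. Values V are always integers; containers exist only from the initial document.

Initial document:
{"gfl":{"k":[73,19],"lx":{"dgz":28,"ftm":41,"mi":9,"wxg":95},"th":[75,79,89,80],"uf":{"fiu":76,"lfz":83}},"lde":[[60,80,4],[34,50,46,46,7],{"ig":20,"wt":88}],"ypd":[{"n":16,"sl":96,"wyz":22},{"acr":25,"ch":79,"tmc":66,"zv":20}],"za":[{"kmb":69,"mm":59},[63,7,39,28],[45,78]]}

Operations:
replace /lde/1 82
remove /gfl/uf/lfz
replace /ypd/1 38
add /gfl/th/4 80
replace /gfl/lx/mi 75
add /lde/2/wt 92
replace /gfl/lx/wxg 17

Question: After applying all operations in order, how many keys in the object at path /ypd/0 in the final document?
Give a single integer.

Answer: 3

Derivation:
After op 1 (replace /lde/1 82): {"gfl":{"k":[73,19],"lx":{"dgz":28,"ftm":41,"mi":9,"wxg":95},"th":[75,79,89,80],"uf":{"fiu":76,"lfz":83}},"lde":[[60,80,4],82,{"ig":20,"wt":88}],"ypd":[{"n":16,"sl":96,"wyz":22},{"acr":25,"ch":79,"tmc":66,"zv":20}],"za":[{"kmb":69,"mm":59},[63,7,39,28],[45,78]]}
After op 2 (remove /gfl/uf/lfz): {"gfl":{"k":[73,19],"lx":{"dgz":28,"ftm":41,"mi":9,"wxg":95},"th":[75,79,89,80],"uf":{"fiu":76}},"lde":[[60,80,4],82,{"ig":20,"wt":88}],"ypd":[{"n":16,"sl":96,"wyz":22},{"acr":25,"ch":79,"tmc":66,"zv":20}],"za":[{"kmb":69,"mm":59},[63,7,39,28],[45,78]]}
After op 3 (replace /ypd/1 38): {"gfl":{"k":[73,19],"lx":{"dgz":28,"ftm":41,"mi":9,"wxg":95},"th":[75,79,89,80],"uf":{"fiu":76}},"lde":[[60,80,4],82,{"ig":20,"wt":88}],"ypd":[{"n":16,"sl":96,"wyz":22},38],"za":[{"kmb":69,"mm":59},[63,7,39,28],[45,78]]}
After op 4 (add /gfl/th/4 80): {"gfl":{"k":[73,19],"lx":{"dgz":28,"ftm":41,"mi":9,"wxg":95},"th":[75,79,89,80,80],"uf":{"fiu":76}},"lde":[[60,80,4],82,{"ig":20,"wt":88}],"ypd":[{"n":16,"sl":96,"wyz":22},38],"za":[{"kmb":69,"mm":59},[63,7,39,28],[45,78]]}
After op 5 (replace /gfl/lx/mi 75): {"gfl":{"k":[73,19],"lx":{"dgz":28,"ftm":41,"mi":75,"wxg":95},"th":[75,79,89,80,80],"uf":{"fiu":76}},"lde":[[60,80,4],82,{"ig":20,"wt":88}],"ypd":[{"n":16,"sl":96,"wyz":22},38],"za":[{"kmb":69,"mm":59},[63,7,39,28],[45,78]]}
After op 6 (add /lde/2/wt 92): {"gfl":{"k":[73,19],"lx":{"dgz":28,"ftm":41,"mi":75,"wxg":95},"th":[75,79,89,80,80],"uf":{"fiu":76}},"lde":[[60,80,4],82,{"ig":20,"wt":92}],"ypd":[{"n":16,"sl":96,"wyz":22},38],"za":[{"kmb":69,"mm":59},[63,7,39,28],[45,78]]}
After op 7 (replace /gfl/lx/wxg 17): {"gfl":{"k":[73,19],"lx":{"dgz":28,"ftm":41,"mi":75,"wxg":17},"th":[75,79,89,80,80],"uf":{"fiu":76}},"lde":[[60,80,4],82,{"ig":20,"wt":92}],"ypd":[{"n":16,"sl":96,"wyz":22},38],"za":[{"kmb":69,"mm":59},[63,7,39,28],[45,78]]}
Size at path /ypd/0: 3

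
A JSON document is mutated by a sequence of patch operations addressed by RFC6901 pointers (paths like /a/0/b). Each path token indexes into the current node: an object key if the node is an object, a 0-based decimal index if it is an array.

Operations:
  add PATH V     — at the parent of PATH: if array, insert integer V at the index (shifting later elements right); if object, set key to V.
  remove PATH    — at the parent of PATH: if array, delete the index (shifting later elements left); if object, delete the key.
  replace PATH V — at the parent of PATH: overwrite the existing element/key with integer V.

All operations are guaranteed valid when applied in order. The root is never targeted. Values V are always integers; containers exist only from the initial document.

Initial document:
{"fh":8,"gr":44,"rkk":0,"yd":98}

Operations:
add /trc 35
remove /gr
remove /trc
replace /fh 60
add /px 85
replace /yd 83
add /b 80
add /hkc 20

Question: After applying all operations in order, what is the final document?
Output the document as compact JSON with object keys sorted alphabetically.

Answer: {"b":80,"fh":60,"hkc":20,"px":85,"rkk":0,"yd":83}

Derivation:
After op 1 (add /trc 35): {"fh":8,"gr":44,"rkk":0,"trc":35,"yd":98}
After op 2 (remove /gr): {"fh":8,"rkk":0,"trc":35,"yd":98}
After op 3 (remove /trc): {"fh":8,"rkk":0,"yd":98}
After op 4 (replace /fh 60): {"fh":60,"rkk":0,"yd":98}
After op 5 (add /px 85): {"fh":60,"px":85,"rkk":0,"yd":98}
After op 6 (replace /yd 83): {"fh":60,"px":85,"rkk":0,"yd":83}
After op 7 (add /b 80): {"b":80,"fh":60,"px":85,"rkk":0,"yd":83}
After op 8 (add /hkc 20): {"b":80,"fh":60,"hkc":20,"px":85,"rkk":0,"yd":83}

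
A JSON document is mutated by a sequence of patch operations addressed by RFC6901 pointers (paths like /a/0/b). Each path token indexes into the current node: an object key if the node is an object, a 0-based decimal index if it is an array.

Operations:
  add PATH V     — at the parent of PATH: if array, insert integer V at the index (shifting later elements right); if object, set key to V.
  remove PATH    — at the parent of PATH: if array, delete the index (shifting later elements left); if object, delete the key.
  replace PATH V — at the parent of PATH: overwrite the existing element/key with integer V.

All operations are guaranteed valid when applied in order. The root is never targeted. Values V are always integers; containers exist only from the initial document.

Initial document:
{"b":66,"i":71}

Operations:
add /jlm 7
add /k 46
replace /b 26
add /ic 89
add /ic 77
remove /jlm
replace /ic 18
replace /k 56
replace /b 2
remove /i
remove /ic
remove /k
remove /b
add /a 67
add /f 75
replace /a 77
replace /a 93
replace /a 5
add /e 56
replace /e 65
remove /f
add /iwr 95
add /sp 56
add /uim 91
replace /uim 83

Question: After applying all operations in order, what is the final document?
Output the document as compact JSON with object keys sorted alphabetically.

Answer: {"a":5,"e":65,"iwr":95,"sp":56,"uim":83}

Derivation:
After op 1 (add /jlm 7): {"b":66,"i":71,"jlm":7}
After op 2 (add /k 46): {"b":66,"i":71,"jlm":7,"k":46}
After op 3 (replace /b 26): {"b":26,"i":71,"jlm":7,"k":46}
After op 4 (add /ic 89): {"b":26,"i":71,"ic":89,"jlm":7,"k":46}
After op 5 (add /ic 77): {"b":26,"i":71,"ic":77,"jlm":7,"k":46}
After op 6 (remove /jlm): {"b":26,"i":71,"ic":77,"k":46}
After op 7 (replace /ic 18): {"b":26,"i":71,"ic":18,"k":46}
After op 8 (replace /k 56): {"b":26,"i":71,"ic":18,"k":56}
After op 9 (replace /b 2): {"b":2,"i":71,"ic":18,"k":56}
After op 10 (remove /i): {"b":2,"ic":18,"k":56}
After op 11 (remove /ic): {"b":2,"k":56}
After op 12 (remove /k): {"b":2}
After op 13 (remove /b): {}
After op 14 (add /a 67): {"a":67}
After op 15 (add /f 75): {"a":67,"f":75}
After op 16 (replace /a 77): {"a":77,"f":75}
After op 17 (replace /a 93): {"a":93,"f":75}
After op 18 (replace /a 5): {"a":5,"f":75}
After op 19 (add /e 56): {"a":5,"e":56,"f":75}
After op 20 (replace /e 65): {"a":5,"e":65,"f":75}
After op 21 (remove /f): {"a":5,"e":65}
After op 22 (add /iwr 95): {"a":5,"e":65,"iwr":95}
After op 23 (add /sp 56): {"a":5,"e":65,"iwr":95,"sp":56}
After op 24 (add /uim 91): {"a":5,"e":65,"iwr":95,"sp":56,"uim":91}
After op 25 (replace /uim 83): {"a":5,"e":65,"iwr":95,"sp":56,"uim":83}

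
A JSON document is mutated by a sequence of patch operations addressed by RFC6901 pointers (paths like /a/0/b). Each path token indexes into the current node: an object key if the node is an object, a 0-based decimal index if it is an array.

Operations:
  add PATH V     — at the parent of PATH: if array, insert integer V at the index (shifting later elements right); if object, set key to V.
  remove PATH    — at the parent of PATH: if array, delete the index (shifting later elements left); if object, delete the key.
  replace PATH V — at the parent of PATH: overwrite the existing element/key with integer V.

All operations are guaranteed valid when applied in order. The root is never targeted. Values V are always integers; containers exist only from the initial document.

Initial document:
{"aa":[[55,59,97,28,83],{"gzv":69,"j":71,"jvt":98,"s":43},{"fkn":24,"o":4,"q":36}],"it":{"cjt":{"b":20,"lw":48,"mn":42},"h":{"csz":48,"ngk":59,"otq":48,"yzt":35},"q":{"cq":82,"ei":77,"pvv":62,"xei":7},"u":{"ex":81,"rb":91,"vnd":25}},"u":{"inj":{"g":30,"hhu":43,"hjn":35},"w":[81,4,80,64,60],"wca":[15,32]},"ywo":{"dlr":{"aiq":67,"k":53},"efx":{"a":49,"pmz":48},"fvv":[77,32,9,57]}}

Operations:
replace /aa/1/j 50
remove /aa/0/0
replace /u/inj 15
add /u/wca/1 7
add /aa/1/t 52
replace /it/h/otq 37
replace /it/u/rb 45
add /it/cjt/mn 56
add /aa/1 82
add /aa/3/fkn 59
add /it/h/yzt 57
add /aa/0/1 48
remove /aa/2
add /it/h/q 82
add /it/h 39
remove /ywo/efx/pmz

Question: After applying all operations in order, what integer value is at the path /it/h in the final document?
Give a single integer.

After op 1 (replace /aa/1/j 50): {"aa":[[55,59,97,28,83],{"gzv":69,"j":50,"jvt":98,"s":43},{"fkn":24,"o":4,"q":36}],"it":{"cjt":{"b":20,"lw":48,"mn":42},"h":{"csz":48,"ngk":59,"otq":48,"yzt":35},"q":{"cq":82,"ei":77,"pvv":62,"xei":7},"u":{"ex":81,"rb":91,"vnd":25}},"u":{"inj":{"g":30,"hhu":43,"hjn":35},"w":[81,4,80,64,60],"wca":[15,32]},"ywo":{"dlr":{"aiq":67,"k":53},"efx":{"a":49,"pmz":48},"fvv":[77,32,9,57]}}
After op 2 (remove /aa/0/0): {"aa":[[59,97,28,83],{"gzv":69,"j":50,"jvt":98,"s":43},{"fkn":24,"o":4,"q":36}],"it":{"cjt":{"b":20,"lw":48,"mn":42},"h":{"csz":48,"ngk":59,"otq":48,"yzt":35},"q":{"cq":82,"ei":77,"pvv":62,"xei":7},"u":{"ex":81,"rb":91,"vnd":25}},"u":{"inj":{"g":30,"hhu":43,"hjn":35},"w":[81,4,80,64,60],"wca":[15,32]},"ywo":{"dlr":{"aiq":67,"k":53},"efx":{"a":49,"pmz":48},"fvv":[77,32,9,57]}}
After op 3 (replace /u/inj 15): {"aa":[[59,97,28,83],{"gzv":69,"j":50,"jvt":98,"s":43},{"fkn":24,"o":4,"q":36}],"it":{"cjt":{"b":20,"lw":48,"mn":42},"h":{"csz":48,"ngk":59,"otq":48,"yzt":35},"q":{"cq":82,"ei":77,"pvv":62,"xei":7},"u":{"ex":81,"rb":91,"vnd":25}},"u":{"inj":15,"w":[81,4,80,64,60],"wca":[15,32]},"ywo":{"dlr":{"aiq":67,"k":53},"efx":{"a":49,"pmz":48},"fvv":[77,32,9,57]}}
After op 4 (add /u/wca/1 7): {"aa":[[59,97,28,83],{"gzv":69,"j":50,"jvt":98,"s":43},{"fkn":24,"o":4,"q":36}],"it":{"cjt":{"b":20,"lw":48,"mn":42},"h":{"csz":48,"ngk":59,"otq":48,"yzt":35},"q":{"cq":82,"ei":77,"pvv":62,"xei":7},"u":{"ex":81,"rb":91,"vnd":25}},"u":{"inj":15,"w":[81,4,80,64,60],"wca":[15,7,32]},"ywo":{"dlr":{"aiq":67,"k":53},"efx":{"a":49,"pmz":48},"fvv":[77,32,9,57]}}
After op 5 (add /aa/1/t 52): {"aa":[[59,97,28,83],{"gzv":69,"j":50,"jvt":98,"s":43,"t":52},{"fkn":24,"o":4,"q":36}],"it":{"cjt":{"b":20,"lw":48,"mn":42},"h":{"csz":48,"ngk":59,"otq":48,"yzt":35},"q":{"cq":82,"ei":77,"pvv":62,"xei":7},"u":{"ex":81,"rb":91,"vnd":25}},"u":{"inj":15,"w":[81,4,80,64,60],"wca":[15,7,32]},"ywo":{"dlr":{"aiq":67,"k":53},"efx":{"a":49,"pmz":48},"fvv":[77,32,9,57]}}
After op 6 (replace /it/h/otq 37): {"aa":[[59,97,28,83],{"gzv":69,"j":50,"jvt":98,"s":43,"t":52},{"fkn":24,"o":4,"q":36}],"it":{"cjt":{"b":20,"lw":48,"mn":42},"h":{"csz":48,"ngk":59,"otq":37,"yzt":35},"q":{"cq":82,"ei":77,"pvv":62,"xei":7},"u":{"ex":81,"rb":91,"vnd":25}},"u":{"inj":15,"w":[81,4,80,64,60],"wca":[15,7,32]},"ywo":{"dlr":{"aiq":67,"k":53},"efx":{"a":49,"pmz":48},"fvv":[77,32,9,57]}}
After op 7 (replace /it/u/rb 45): {"aa":[[59,97,28,83],{"gzv":69,"j":50,"jvt":98,"s":43,"t":52},{"fkn":24,"o":4,"q":36}],"it":{"cjt":{"b":20,"lw":48,"mn":42},"h":{"csz":48,"ngk":59,"otq":37,"yzt":35},"q":{"cq":82,"ei":77,"pvv":62,"xei":7},"u":{"ex":81,"rb":45,"vnd":25}},"u":{"inj":15,"w":[81,4,80,64,60],"wca":[15,7,32]},"ywo":{"dlr":{"aiq":67,"k":53},"efx":{"a":49,"pmz":48},"fvv":[77,32,9,57]}}
After op 8 (add /it/cjt/mn 56): {"aa":[[59,97,28,83],{"gzv":69,"j":50,"jvt":98,"s":43,"t":52},{"fkn":24,"o":4,"q":36}],"it":{"cjt":{"b":20,"lw":48,"mn":56},"h":{"csz":48,"ngk":59,"otq":37,"yzt":35},"q":{"cq":82,"ei":77,"pvv":62,"xei":7},"u":{"ex":81,"rb":45,"vnd":25}},"u":{"inj":15,"w":[81,4,80,64,60],"wca":[15,7,32]},"ywo":{"dlr":{"aiq":67,"k":53},"efx":{"a":49,"pmz":48},"fvv":[77,32,9,57]}}
After op 9 (add /aa/1 82): {"aa":[[59,97,28,83],82,{"gzv":69,"j":50,"jvt":98,"s":43,"t":52},{"fkn":24,"o":4,"q":36}],"it":{"cjt":{"b":20,"lw":48,"mn":56},"h":{"csz":48,"ngk":59,"otq":37,"yzt":35},"q":{"cq":82,"ei":77,"pvv":62,"xei":7},"u":{"ex":81,"rb":45,"vnd":25}},"u":{"inj":15,"w":[81,4,80,64,60],"wca":[15,7,32]},"ywo":{"dlr":{"aiq":67,"k":53},"efx":{"a":49,"pmz":48},"fvv":[77,32,9,57]}}
After op 10 (add /aa/3/fkn 59): {"aa":[[59,97,28,83],82,{"gzv":69,"j":50,"jvt":98,"s":43,"t":52},{"fkn":59,"o":4,"q":36}],"it":{"cjt":{"b":20,"lw":48,"mn":56},"h":{"csz":48,"ngk":59,"otq":37,"yzt":35},"q":{"cq":82,"ei":77,"pvv":62,"xei":7},"u":{"ex":81,"rb":45,"vnd":25}},"u":{"inj":15,"w":[81,4,80,64,60],"wca":[15,7,32]},"ywo":{"dlr":{"aiq":67,"k":53},"efx":{"a":49,"pmz":48},"fvv":[77,32,9,57]}}
After op 11 (add /it/h/yzt 57): {"aa":[[59,97,28,83],82,{"gzv":69,"j":50,"jvt":98,"s":43,"t":52},{"fkn":59,"o":4,"q":36}],"it":{"cjt":{"b":20,"lw":48,"mn":56},"h":{"csz":48,"ngk":59,"otq":37,"yzt":57},"q":{"cq":82,"ei":77,"pvv":62,"xei":7},"u":{"ex":81,"rb":45,"vnd":25}},"u":{"inj":15,"w":[81,4,80,64,60],"wca":[15,7,32]},"ywo":{"dlr":{"aiq":67,"k":53},"efx":{"a":49,"pmz":48},"fvv":[77,32,9,57]}}
After op 12 (add /aa/0/1 48): {"aa":[[59,48,97,28,83],82,{"gzv":69,"j":50,"jvt":98,"s":43,"t":52},{"fkn":59,"o":4,"q":36}],"it":{"cjt":{"b":20,"lw":48,"mn":56},"h":{"csz":48,"ngk":59,"otq":37,"yzt":57},"q":{"cq":82,"ei":77,"pvv":62,"xei":7},"u":{"ex":81,"rb":45,"vnd":25}},"u":{"inj":15,"w":[81,4,80,64,60],"wca":[15,7,32]},"ywo":{"dlr":{"aiq":67,"k":53},"efx":{"a":49,"pmz":48},"fvv":[77,32,9,57]}}
After op 13 (remove /aa/2): {"aa":[[59,48,97,28,83],82,{"fkn":59,"o":4,"q":36}],"it":{"cjt":{"b":20,"lw":48,"mn":56},"h":{"csz":48,"ngk":59,"otq":37,"yzt":57},"q":{"cq":82,"ei":77,"pvv":62,"xei":7},"u":{"ex":81,"rb":45,"vnd":25}},"u":{"inj":15,"w":[81,4,80,64,60],"wca":[15,7,32]},"ywo":{"dlr":{"aiq":67,"k":53},"efx":{"a":49,"pmz":48},"fvv":[77,32,9,57]}}
After op 14 (add /it/h/q 82): {"aa":[[59,48,97,28,83],82,{"fkn":59,"o":4,"q":36}],"it":{"cjt":{"b":20,"lw":48,"mn":56},"h":{"csz":48,"ngk":59,"otq":37,"q":82,"yzt":57},"q":{"cq":82,"ei":77,"pvv":62,"xei":7},"u":{"ex":81,"rb":45,"vnd":25}},"u":{"inj":15,"w":[81,4,80,64,60],"wca":[15,7,32]},"ywo":{"dlr":{"aiq":67,"k":53},"efx":{"a":49,"pmz":48},"fvv":[77,32,9,57]}}
After op 15 (add /it/h 39): {"aa":[[59,48,97,28,83],82,{"fkn":59,"o":4,"q":36}],"it":{"cjt":{"b":20,"lw":48,"mn":56},"h":39,"q":{"cq":82,"ei":77,"pvv":62,"xei":7},"u":{"ex":81,"rb":45,"vnd":25}},"u":{"inj":15,"w":[81,4,80,64,60],"wca":[15,7,32]},"ywo":{"dlr":{"aiq":67,"k":53},"efx":{"a":49,"pmz":48},"fvv":[77,32,9,57]}}
After op 16 (remove /ywo/efx/pmz): {"aa":[[59,48,97,28,83],82,{"fkn":59,"o":4,"q":36}],"it":{"cjt":{"b":20,"lw":48,"mn":56},"h":39,"q":{"cq":82,"ei":77,"pvv":62,"xei":7},"u":{"ex":81,"rb":45,"vnd":25}},"u":{"inj":15,"w":[81,4,80,64,60],"wca":[15,7,32]},"ywo":{"dlr":{"aiq":67,"k":53},"efx":{"a":49},"fvv":[77,32,9,57]}}
Value at /it/h: 39

Answer: 39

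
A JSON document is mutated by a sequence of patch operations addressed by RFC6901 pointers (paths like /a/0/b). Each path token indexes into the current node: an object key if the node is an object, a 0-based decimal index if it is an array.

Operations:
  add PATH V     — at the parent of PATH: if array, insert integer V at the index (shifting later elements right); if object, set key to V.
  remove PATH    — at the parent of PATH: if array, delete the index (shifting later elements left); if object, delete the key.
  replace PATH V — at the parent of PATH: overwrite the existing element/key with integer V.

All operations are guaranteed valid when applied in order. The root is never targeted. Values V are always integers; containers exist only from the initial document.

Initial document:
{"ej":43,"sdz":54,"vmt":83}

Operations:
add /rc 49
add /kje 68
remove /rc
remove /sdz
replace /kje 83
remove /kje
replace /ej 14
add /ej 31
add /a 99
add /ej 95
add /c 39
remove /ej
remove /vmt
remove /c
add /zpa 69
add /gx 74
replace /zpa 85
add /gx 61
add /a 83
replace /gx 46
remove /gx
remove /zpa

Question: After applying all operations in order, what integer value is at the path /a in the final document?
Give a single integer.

After op 1 (add /rc 49): {"ej":43,"rc":49,"sdz":54,"vmt":83}
After op 2 (add /kje 68): {"ej":43,"kje":68,"rc":49,"sdz":54,"vmt":83}
After op 3 (remove /rc): {"ej":43,"kje":68,"sdz":54,"vmt":83}
After op 4 (remove /sdz): {"ej":43,"kje":68,"vmt":83}
After op 5 (replace /kje 83): {"ej":43,"kje":83,"vmt":83}
After op 6 (remove /kje): {"ej":43,"vmt":83}
After op 7 (replace /ej 14): {"ej":14,"vmt":83}
After op 8 (add /ej 31): {"ej":31,"vmt":83}
After op 9 (add /a 99): {"a":99,"ej":31,"vmt":83}
After op 10 (add /ej 95): {"a":99,"ej":95,"vmt":83}
After op 11 (add /c 39): {"a":99,"c":39,"ej":95,"vmt":83}
After op 12 (remove /ej): {"a":99,"c":39,"vmt":83}
After op 13 (remove /vmt): {"a":99,"c":39}
After op 14 (remove /c): {"a":99}
After op 15 (add /zpa 69): {"a":99,"zpa":69}
After op 16 (add /gx 74): {"a":99,"gx":74,"zpa":69}
After op 17 (replace /zpa 85): {"a":99,"gx":74,"zpa":85}
After op 18 (add /gx 61): {"a":99,"gx":61,"zpa":85}
After op 19 (add /a 83): {"a":83,"gx":61,"zpa":85}
After op 20 (replace /gx 46): {"a":83,"gx":46,"zpa":85}
After op 21 (remove /gx): {"a":83,"zpa":85}
After op 22 (remove /zpa): {"a":83}
Value at /a: 83

Answer: 83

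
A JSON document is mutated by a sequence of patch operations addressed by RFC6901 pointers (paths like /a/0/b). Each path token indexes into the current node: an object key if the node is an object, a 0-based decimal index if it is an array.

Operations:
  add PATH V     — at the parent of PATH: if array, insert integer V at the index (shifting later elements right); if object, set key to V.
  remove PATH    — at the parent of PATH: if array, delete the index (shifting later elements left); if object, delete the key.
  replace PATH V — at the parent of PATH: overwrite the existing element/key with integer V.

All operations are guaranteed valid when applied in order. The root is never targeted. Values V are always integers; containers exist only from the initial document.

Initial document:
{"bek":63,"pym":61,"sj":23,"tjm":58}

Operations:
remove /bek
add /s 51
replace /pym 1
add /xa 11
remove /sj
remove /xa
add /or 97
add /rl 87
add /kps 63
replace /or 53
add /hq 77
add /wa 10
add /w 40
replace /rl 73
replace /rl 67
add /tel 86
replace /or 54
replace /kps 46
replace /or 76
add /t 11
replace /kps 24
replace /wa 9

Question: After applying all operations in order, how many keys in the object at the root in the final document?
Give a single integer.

Answer: 11

Derivation:
After op 1 (remove /bek): {"pym":61,"sj":23,"tjm":58}
After op 2 (add /s 51): {"pym":61,"s":51,"sj":23,"tjm":58}
After op 3 (replace /pym 1): {"pym":1,"s":51,"sj":23,"tjm":58}
After op 4 (add /xa 11): {"pym":1,"s":51,"sj":23,"tjm":58,"xa":11}
After op 5 (remove /sj): {"pym":1,"s":51,"tjm":58,"xa":11}
After op 6 (remove /xa): {"pym":1,"s":51,"tjm":58}
After op 7 (add /or 97): {"or":97,"pym":1,"s":51,"tjm":58}
After op 8 (add /rl 87): {"or":97,"pym":1,"rl":87,"s":51,"tjm":58}
After op 9 (add /kps 63): {"kps":63,"or":97,"pym":1,"rl":87,"s":51,"tjm":58}
After op 10 (replace /or 53): {"kps":63,"or":53,"pym":1,"rl":87,"s":51,"tjm":58}
After op 11 (add /hq 77): {"hq":77,"kps":63,"or":53,"pym":1,"rl":87,"s":51,"tjm":58}
After op 12 (add /wa 10): {"hq":77,"kps":63,"or":53,"pym":1,"rl":87,"s":51,"tjm":58,"wa":10}
After op 13 (add /w 40): {"hq":77,"kps":63,"or":53,"pym":1,"rl":87,"s":51,"tjm":58,"w":40,"wa":10}
After op 14 (replace /rl 73): {"hq":77,"kps":63,"or":53,"pym":1,"rl":73,"s":51,"tjm":58,"w":40,"wa":10}
After op 15 (replace /rl 67): {"hq":77,"kps":63,"or":53,"pym":1,"rl":67,"s":51,"tjm":58,"w":40,"wa":10}
After op 16 (add /tel 86): {"hq":77,"kps":63,"or":53,"pym":1,"rl":67,"s":51,"tel":86,"tjm":58,"w":40,"wa":10}
After op 17 (replace /or 54): {"hq":77,"kps":63,"or":54,"pym":1,"rl":67,"s":51,"tel":86,"tjm":58,"w":40,"wa":10}
After op 18 (replace /kps 46): {"hq":77,"kps":46,"or":54,"pym":1,"rl":67,"s":51,"tel":86,"tjm":58,"w":40,"wa":10}
After op 19 (replace /or 76): {"hq":77,"kps":46,"or":76,"pym":1,"rl":67,"s":51,"tel":86,"tjm":58,"w":40,"wa":10}
After op 20 (add /t 11): {"hq":77,"kps":46,"or":76,"pym":1,"rl":67,"s":51,"t":11,"tel":86,"tjm":58,"w":40,"wa":10}
After op 21 (replace /kps 24): {"hq":77,"kps":24,"or":76,"pym":1,"rl":67,"s":51,"t":11,"tel":86,"tjm":58,"w":40,"wa":10}
After op 22 (replace /wa 9): {"hq":77,"kps":24,"or":76,"pym":1,"rl":67,"s":51,"t":11,"tel":86,"tjm":58,"w":40,"wa":9}
Size at the root: 11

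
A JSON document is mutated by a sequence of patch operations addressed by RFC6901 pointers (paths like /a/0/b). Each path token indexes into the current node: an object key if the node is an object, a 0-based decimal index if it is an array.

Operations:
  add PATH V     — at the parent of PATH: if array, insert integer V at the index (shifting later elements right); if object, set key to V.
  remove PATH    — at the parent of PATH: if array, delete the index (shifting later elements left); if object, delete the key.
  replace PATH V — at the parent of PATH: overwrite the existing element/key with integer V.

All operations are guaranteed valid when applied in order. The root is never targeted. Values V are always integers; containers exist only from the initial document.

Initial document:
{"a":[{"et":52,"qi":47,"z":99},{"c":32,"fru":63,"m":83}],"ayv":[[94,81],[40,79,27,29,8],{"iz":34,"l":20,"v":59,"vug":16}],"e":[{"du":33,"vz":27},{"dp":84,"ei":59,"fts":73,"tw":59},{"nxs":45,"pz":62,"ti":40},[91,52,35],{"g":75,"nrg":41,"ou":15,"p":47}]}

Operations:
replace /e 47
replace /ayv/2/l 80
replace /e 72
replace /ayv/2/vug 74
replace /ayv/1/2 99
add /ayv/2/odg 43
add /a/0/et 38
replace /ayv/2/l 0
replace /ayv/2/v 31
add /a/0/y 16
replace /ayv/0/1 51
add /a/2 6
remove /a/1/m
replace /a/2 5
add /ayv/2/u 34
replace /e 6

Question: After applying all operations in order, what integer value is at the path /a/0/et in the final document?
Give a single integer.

Answer: 38

Derivation:
After op 1 (replace /e 47): {"a":[{"et":52,"qi":47,"z":99},{"c":32,"fru":63,"m":83}],"ayv":[[94,81],[40,79,27,29,8],{"iz":34,"l":20,"v":59,"vug":16}],"e":47}
After op 2 (replace /ayv/2/l 80): {"a":[{"et":52,"qi":47,"z":99},{"c":32,"fru":63,"m":83}],"ayv":[[94,81],[40,79,27,29,8],{"iz":34,"l":80,"v":59,"vug":16}],"e":47}
After op 3 (replace /e 72): {"a":[{"et":52,"qi":47,"z":99},{"c":32,"fru":63,"m":83}],"ayv":[[94,81],[40,79,27,29,8],{"iz":34,"l":80,"v":59,"vug":16}],"e":72}
After op 4 (replace /ayv/2/vug 74): {"a":[{"et":52,"qi":47,"z":99},{"c":32,"fru":63,"m":83}],"ayv":[[94,81],[40,79,27,29,8],{"iz":34,"l":80,"v":59,"vug":74}],"e":72}
After op 5 (replace /ayv/1/2 99): {"a":[{"et":52,"qi":47,"z":99},{"c":32,"fru":63,"m":83}],"ayv":[[94,81],[40,79,99,29,8],{"iz":34,"l":80,"v":59,"vug":74}],"e":72}
After op 6 (add /ayv/2/odg 43): {"a":[{"et":52,"qi":47,"z":99},{"c":32,"fru":63,"m":83}],"ayv":[[94,81],[40,79,99,29,8],{"iz":34,"l":80,"odg":43,"v":59,"vug":74}],"e":72}
After op 7 (add /a/0/et 38): {"a":[{"et":38,"qi":47,"z":99},{"c":32,"fru":63,"m":83}],"ayv":[[94,81],[40,79,99,29,8],{"iz":34,"l":80,"odg":43,"v":59,"vug":74}],"e":72}
After op 8 (replace /ayv/2/l 0): {"a":[{"et":38,"qi":47,"z":99},{"c":32,"fru":63,"m":83}],"ayv":[[94,81],[40,79,99,29,8],{"iz":34,"l":0,"odg":43,"v":59,"vug":74}],"e":72}
After op 9 (replace /ayv/2/v 31): {"a":[{"et":38,"qi":47,"z":99},{"c":32,"fru":63,"m":83}],"ayv":[[94,81],[40,79,99,29,8],{"iz":34,"l":0,"odg":43,"v":31,"vug":74}],"e":72}
After op 10 (add /a/0/y 16): {"a":[{"et":38,"qi":47,"y":16,"z":99},{"c":32,"fru":63,"m":83}],"ayv":[[94,81],[40,79,99,29,8],{"iz":34,"l":0,"odg":43,"v":31,"vug":74}],"e":72}
After op 11 (replace /ayv/0/1 51): {"a":[{"et":38,"qi":47,"y":16,"z":99},{"c":32,"fru":63,"m":83}],"ayv":[[94,51],[40,79,99,29,8],{"iz":34,"l":0,"odg":43,"v":31,"vug":74}],"e":72}
After op 12 (add /a/2 6): {"a":[{"et":38,"qi":47,"y":16,"z":99},{"c":32,"fru":63,"m":83},6],"ayv":[[94,51],[40,79,99,29,8],{"iz":34,"l":0,"odg":43,"v":31,"vug":74}],"e":72}
After op 13 (remove /a/1/m): {"a":[{"et":38,"qi":47,"y":16,"z":99},{"c":32,"fru":63},6],"ayv":[[94,51],[40,79,99,29,8],{"iz":34,"l":0,"odg":43,"v":31,"vug":74}],"e":72}
After op 14 (replace /a/2 5): {"a":[{"et":38,"qi":47,"y":16,"z":99},{"c":32,"fru":63},5],"ayv":[[94,51],[40,79,99,29,8],{"iz":34,"l":0,"odg":43,"v":31,"vug":74}],"e":72}
After op 15 (add /ayv/2/u 34): {"a":[{"et":38,"qi":47,"y":16,"z":99},{"c":32,"fru":63},5],"ayv":[[94,51],[40,79,99,29,8],{"iz":34,"l":0,"odg":43,"u":34,"v":31,"vug":74}],"e":72}
After op 16 (replace /e 6): {"a":[{"et":38,"qi":47,"y":16,"z":99},{"c":32,"fru":63},5],"ayv":[[94,51],[40,79,99,29,8],{"iz":34,"l":0,"odg":43,"u":34,"v":31,"vug":74}],"e":6}
Value at /a/0/et: 38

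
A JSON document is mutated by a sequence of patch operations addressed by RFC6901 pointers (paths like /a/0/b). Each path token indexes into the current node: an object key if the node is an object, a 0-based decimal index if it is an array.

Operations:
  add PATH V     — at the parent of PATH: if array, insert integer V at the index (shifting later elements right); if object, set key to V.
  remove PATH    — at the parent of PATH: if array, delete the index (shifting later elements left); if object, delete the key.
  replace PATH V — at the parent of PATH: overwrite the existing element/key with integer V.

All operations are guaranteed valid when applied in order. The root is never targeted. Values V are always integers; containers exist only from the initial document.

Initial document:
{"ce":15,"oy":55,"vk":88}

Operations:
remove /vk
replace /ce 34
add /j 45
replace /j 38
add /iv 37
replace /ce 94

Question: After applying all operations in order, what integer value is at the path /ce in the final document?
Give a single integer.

After op 1 (remove /vk): {"ce":15,"oy":55}
After op 2 (replace /ce 34): {"ce":34,"oy":55}
After op 3 (add /j 45): {"ce":34,"j":45,"oy":55}
After op 4 (replace /j 38): {"ce":34,"j":38,"oy":55}
After op 5 (add /iv 37): {"ce":34,"iv":37,"j":38,"oy":55}
After op 6 (replace /ce 94): {"ce":94,"iv":37,"j":38,"oy":55}
Value at /ce: 94

Answer: 94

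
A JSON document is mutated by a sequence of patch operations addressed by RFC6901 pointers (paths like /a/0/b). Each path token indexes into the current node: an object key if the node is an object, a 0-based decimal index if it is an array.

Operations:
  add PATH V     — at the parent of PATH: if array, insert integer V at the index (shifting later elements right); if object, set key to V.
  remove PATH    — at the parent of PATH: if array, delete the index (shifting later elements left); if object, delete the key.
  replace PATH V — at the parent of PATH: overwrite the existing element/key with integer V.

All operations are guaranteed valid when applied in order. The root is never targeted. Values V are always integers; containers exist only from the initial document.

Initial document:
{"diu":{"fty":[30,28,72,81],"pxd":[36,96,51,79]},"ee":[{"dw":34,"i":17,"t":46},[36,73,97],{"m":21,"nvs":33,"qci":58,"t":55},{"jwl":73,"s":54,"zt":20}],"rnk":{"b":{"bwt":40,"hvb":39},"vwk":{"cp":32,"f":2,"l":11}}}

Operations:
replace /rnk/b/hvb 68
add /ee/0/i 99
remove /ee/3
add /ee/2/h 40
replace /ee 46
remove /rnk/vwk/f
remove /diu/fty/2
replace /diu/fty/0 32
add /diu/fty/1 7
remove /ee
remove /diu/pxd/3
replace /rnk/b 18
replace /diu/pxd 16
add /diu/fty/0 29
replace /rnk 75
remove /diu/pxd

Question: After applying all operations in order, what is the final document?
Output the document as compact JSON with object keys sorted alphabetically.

Answer: {"diu":{"fty":[29,32,7,28,81]},"rnk":75}

Derivation:
After op 1 (replace /rnk/b/hvb 68): {"diu":{"fty":[30,28,72,81],"pxd":[36,96,51,79]},"ee":[{"dw":34,"i":17,"t":46},[36,73,97],{"m":21,"nvs":33,"qci":58,"t":55},{"jwl":73,"s":54,"zt":20}],"rnk":{"b":{"bwt":40,"hvb":68},"vwk":{"cp":32,"f":2,"l":11}}}
After op 2 (add /ee/0/i 99): {"diu":{"fty":[30,28,72,81],"pxd":[36,96,51,79]},"ee":[{"dw":34,"i":99,"t":46},[36,73,97],{"m":21,"nvs":33,"qci":58,"t":55},{"jwl":73,"s":54,"zt":20}],"rnk":{"b":{"bwt":40,"hvb":68},"vwk":{"cp":32,"f":2,"l":11}}}
After op 3 (remove /ee/3): {"diu":{"fty":[30,28,72,81],"pxd":[36,96,51,79]},"ee":[{"dw":34,"i":99,"t":46},[36,73,97],{"m":21,"nvs":33,"qci":58,"t":55}],"rnk":{"b":{"bwt":40,"hvb":68},"vwk":{"cp":32,"f":2,"l":11}}}
After op 4 (add /ee/2/h 40): {"diu":{"fty":[30,28,72,81],"pxd":[36,96,51,79]},"ee":[{"dw":34,"i":99,"t":46},[36,73,97],{"h":40,"m":21,"nvs":33,"qci":58,"t":55}],"rnk":{"b":{"bwt":40,"hvb":68},"vwk":{"cp":32,"f":2,"l":11}}}
After op 5 (replace /ee 46): {"diu":{"fty":[30,28,72,81],"pxd":[36,96,51,79]},"ee":46,"rnk":{"b":{"bwt":40,"hvb":68},"vwk":{"cp":32,"f":2,"l":11}}}
After op 6 (remove /rnk/vwk/f): {"diu":{"fty":[30,28,72,81],"pxd":[36,96,51,79]},"ee":46,"rnk":{"b":{"bwt":40,"hvb":68},"vwk":{"cp":32,"l":11}}}
After op 7 (remove /diu/fty/2): {"diu":{"fty":[30,28,81],"pxd":[36,96,51,79]},"ee":46,"rnk":{"b":{"bwt":40,"hvb":68},"vwk":{"cp":32,"l":11}}}
After op 8 (replace /diu/fty/0 32): {"diu":{"fty":[32,28,81],"pxd":[36,96,51,79]},"ee":46,"rnk":{"b":{"bwt":40,"hvb":68},"vwk":{"cp":32,"l":11}}}
After op 9 (add /diu/fty/1 7): {"diu":{"fty":[32,7,28,81],"pxd":[36,96,51,79]},"ee":46,"rnk":{"b":{"bwt":40,"hvb":68},"vwk":{"cp":32,"l":11}}}
After op 10 (remove /ee): {"diu":{"fty":[32,7,28,81],"pxd":[36,96,51,79]},"rnk":{"b":{"bwt":40,"hvb":68},"vwk":{"cp":32,"l":11}}}
After op 11 (remove /diu/pxd/3): {"diu":{"fty":[32,7,28,81],"pxd":[36,96,51]},"rnk":{"b":{"bwt":40,"hvb":68},"vwk":{"cp":32,"l":11}}}
After op 12 (replace /rnk/b 18): {"diu":{"fty":[32,7,28,81],"pxd":[36,96,51]},"rnk":{"b":18,"vwk":{"cp":32,"l":11}}}
After op 13 (replace /diu/pxd 16): {"diu":{"fty":[32,7,28,81],"pxd":16},"rnk":{"b":18,"vwk":{"cp":32,"l":11}}}
After op 14 (add /diu/fty/0 29): {"diu":{"fty":[29,32,7,28,81],"pxd":16},"rnk":{"b":18,"vwk":{"cp":32,"l":11}}}
After op 15 (replace /rnk 75): {"diu":{"fty":[29,32,7,28,81],"pxd":16},"rnk":75}
After op 16 (remove /diu/pxd): {"diu":{"fty":[29,32,7,28,81]},"rnk":75}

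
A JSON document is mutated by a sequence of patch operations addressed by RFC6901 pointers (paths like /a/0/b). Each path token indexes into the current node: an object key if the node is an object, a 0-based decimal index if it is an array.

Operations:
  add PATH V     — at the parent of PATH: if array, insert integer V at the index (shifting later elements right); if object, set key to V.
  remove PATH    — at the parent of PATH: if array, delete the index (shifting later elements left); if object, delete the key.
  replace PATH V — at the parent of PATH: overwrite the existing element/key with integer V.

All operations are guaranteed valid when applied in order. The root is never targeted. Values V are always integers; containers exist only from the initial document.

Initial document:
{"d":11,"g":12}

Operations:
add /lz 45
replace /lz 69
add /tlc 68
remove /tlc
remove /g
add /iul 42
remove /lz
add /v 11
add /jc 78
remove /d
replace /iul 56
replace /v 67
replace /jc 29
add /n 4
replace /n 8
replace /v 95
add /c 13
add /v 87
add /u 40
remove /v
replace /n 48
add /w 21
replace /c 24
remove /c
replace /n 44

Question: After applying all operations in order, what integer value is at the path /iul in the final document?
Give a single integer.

After op 1 (add /lz 45): {"d":11,"g":12,"lz":45}
After op 2 (replace /lz 69): {"d":11,"g":12,"lz":69}
After op 3 (add /tlc 68): {"d":11,"g":12,"lz":69,"tlc":68}
After op 4 (remove /tlc): {"d":11,"g":12,"lz":69}
After op 5 (remove /g): {"d":11,"lz":69}
After op 6 (add /iul 42): {"d":11,"iul":42,"lz":69}
After op 7 (remove /lz): {"d":11,"iul":42}
After op 8 (add /v 11): {"d":11,"iul":42,"v":11}
After op 9 (add /jc 78): {"d":11,"iul":42,"jc":78,"v":11}
After op 10 (remove /d): {"iul":42,"jc":78,"v":11}
After op 11 (replace /iul 56): {"iul":56,"jc":78,"v":11}
After op 12 (replace /v 67): {"iul":56,"jc":78,"v":67}
After op 13 (replace /jc 29): {"iul":56,"jc":29,"v":67}
After op 14 (add /n 4): {"iul":56,"jc":29,"n":4,"v":67}
After op 15 (replace /n 8): {"iul":56,"jc":29,"n":8,"v":67}
After op 16 (replace /v 95): {"iul":56,"jc":29,"n":8,"v":95}
After op 17 (add /c 13): {"c":13,"iul":56,"jc":29,"n":8,"v":95}
After op 18 (add /v 87): {"c":13,"iul":56,"jc":29,"n":8,"v":87}
After op 19 (add /u 40): {"c":13,"iul":56,"jc":29,"n":8,"u":40,"v":87}
After op 20 (remove /v): {"c":13,"iul":56,"jc":29,"n":8,"u":40}
After op 21 (replace /n 48): {"c":13,"iul":56,"jc":29,"n":48,"u":40}
After op 22 (add /w 21): {"c":13,"iul":56,"jc":29,"n":48,"u":40,"w":21}
After op 23 (replace /c 24): {"c":24,"iul":56,"jc":29,"n":48,"u":40,"w":21}
After op 24 (remove /c): {"iul":56,"jc":29,"n":48,"u":40,"w":21}
After op 25 (replace /n 44): {"iul":56,"jc":29,"n":44,"u":40,"w":21}
Value at /iul: 56

Answer: 56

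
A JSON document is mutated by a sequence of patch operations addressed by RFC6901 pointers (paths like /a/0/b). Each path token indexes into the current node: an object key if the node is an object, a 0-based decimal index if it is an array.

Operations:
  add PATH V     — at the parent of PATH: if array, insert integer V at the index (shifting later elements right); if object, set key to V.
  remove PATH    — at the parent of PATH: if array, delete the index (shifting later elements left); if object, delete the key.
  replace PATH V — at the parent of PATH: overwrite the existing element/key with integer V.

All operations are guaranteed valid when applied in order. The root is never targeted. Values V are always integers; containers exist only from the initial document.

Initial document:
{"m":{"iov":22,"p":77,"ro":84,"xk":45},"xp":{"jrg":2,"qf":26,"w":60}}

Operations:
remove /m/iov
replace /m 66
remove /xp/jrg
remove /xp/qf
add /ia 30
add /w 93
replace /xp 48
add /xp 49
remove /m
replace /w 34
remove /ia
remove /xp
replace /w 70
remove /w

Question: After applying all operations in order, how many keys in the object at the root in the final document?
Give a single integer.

Answer: 0

Derivation:
After op 1 (remove /m/iov): {"m":{"p":77,"ro":84,"xk":45},"xp":{"jrg":2,"qf":26,"w":60}}
After op 2 (replace /m 66): {"m":66,"xp":{"jrg":2,"qf":26,"w":60}}
After op 3 (remove /xp/jrg): {"m":66,"xp":{"qf":26,"w":60}}
After op 4 (remove /xp/qf): {"m":66,"xp":{"w":60}}
After op 5 (add /ia 30): {"ia":30,"m":66,"xp":{"w":60}}
After op 6 (add /w 93): {"ia":30,"m":66,"w":93,"xp":{"w":60}}
After op 7 (replace /xp 48): {"ia":30,"m":66,"w":93,"xp":48}
After op 8 (add /xp 49): {"ia":30,"m":66,"w":93,"xp":49}
After op 9 (remove /m): {"ia":30,"w":93,"xp":49}
After op 10 (replace /w 34): {"ia":30,"w":34,"xp":49}
After op 11 (remove /ia): {"w":34,"xp":49}
After op 12 (remove /xp): {"w":34}
After op 13 (replace /w 70): {"w":70}
After op 14 (remove /w): {}
Size at the root: 0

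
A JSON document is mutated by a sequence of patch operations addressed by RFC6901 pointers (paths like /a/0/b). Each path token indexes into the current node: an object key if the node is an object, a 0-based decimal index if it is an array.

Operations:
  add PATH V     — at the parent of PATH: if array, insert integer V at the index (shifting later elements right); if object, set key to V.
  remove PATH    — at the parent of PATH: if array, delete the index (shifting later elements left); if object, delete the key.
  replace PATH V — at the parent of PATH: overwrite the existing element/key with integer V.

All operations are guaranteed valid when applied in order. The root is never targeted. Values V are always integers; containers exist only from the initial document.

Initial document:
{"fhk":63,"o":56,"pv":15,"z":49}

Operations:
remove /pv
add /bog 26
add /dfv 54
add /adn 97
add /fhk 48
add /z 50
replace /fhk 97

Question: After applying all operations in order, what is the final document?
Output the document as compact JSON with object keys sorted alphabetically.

Answer: {"adn":97,"bog":26,"dfv":54,"fhk":97,"o":56,"z":50}

Derivation:
After op 1 (remove /pv): {"fhk":63,"o":56,"z":49}
After op 2 (add /bog 26): {"bog":26,"fhk":63,"o":56,"z":49}
After op 3 (add /dfv 54): {"bog":26,"dfv":54,"fhk":63,"o":56,"z":49}
After op 4 (add /adn 97): {"adn":97,"bog":26,"dfv":54,"fhk":63,"o":56,"z":49}
After op 5 (add /fhk 48): {"adn":97,"bog":26,"dfv":54,"fhk":48,"o":56,"z":49}
After op 6 (add /z 50): {"adn":97,"bog":26,"dfv":54,"fhk":48,"o":56,"z":50}
After op 7 (replace /fhk 97): {"adn":97,"bog":26,"dfv":54,"fhk":97,"o":56,"z":50}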